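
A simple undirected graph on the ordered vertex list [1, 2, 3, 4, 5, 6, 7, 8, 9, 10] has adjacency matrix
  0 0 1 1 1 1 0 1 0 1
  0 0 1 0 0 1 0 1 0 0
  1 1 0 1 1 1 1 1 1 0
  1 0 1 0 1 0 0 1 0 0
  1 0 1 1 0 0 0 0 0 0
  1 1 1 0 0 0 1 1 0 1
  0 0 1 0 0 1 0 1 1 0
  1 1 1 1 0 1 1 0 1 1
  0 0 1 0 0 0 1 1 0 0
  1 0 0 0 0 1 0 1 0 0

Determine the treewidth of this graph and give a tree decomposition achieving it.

Every bag has size at most 4, so the width is 4 − 1 = 3 and tw(G) ≤ 3. On the other hand G contains the 4-clique {1, 6, 8, 10}. A clique must lie in a single bag of any decomposition, so no decomposition can have width below 3. Combining the bounds, tw(G) = 3.

Treewidth 3.
One such decomposition:
Bags: B1 = {1, 6, 8, 10}  B2 = {1, 3, 6, 8}  B3 = {1, 3, 4, 8}  B4 = {3, 6, 7, 8}  B5 = {3, 7, 8, 9}  B6 = {1, 3, 4, 5}  B7 = {2, 3, 6, 8}
Tree: B1–B2, B2–B3, B2–B4, B4–B5, B3–B6, B4–B7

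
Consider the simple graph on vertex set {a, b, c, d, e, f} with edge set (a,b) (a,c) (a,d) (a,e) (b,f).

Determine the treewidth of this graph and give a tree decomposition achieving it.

Treewidth 1.
One optimal decomposition is:
Bags: B1 = {a, b}  B2 = {a, c}  B3 = {a, d}  B4 = {a, e}  B5 = {b, f}
Tree: B1–B2, B2–B3, B3–B4, B1–B5

Each bag holds 2 vertices, so the decomposition has width 1, which upper-bounds the treewidth. Since G has at least one edge (e.g. b–a), it is not an edgeless graph, so tw(G) ≥ 1. The upper and lower bounds meet at 1, so that is the treewidth.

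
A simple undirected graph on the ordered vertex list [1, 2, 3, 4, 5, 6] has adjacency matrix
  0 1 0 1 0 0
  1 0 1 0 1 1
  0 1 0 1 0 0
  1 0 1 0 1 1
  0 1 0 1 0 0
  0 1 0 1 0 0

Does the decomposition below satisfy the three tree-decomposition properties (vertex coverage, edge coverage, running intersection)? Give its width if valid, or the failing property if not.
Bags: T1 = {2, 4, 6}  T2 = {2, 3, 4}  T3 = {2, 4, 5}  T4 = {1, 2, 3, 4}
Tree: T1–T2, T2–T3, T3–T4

No — bags containing vertex 3 are not connected in the tree.

A tree decomposition must satisfy three properties: every vertex lies in some bag; for every edge, both endpoints lie together in some bag; and for every vertex, the bags containing it form a connected subtree. Here bags containing vertex 3 are not connected in the tree, so the decomposition is invalid.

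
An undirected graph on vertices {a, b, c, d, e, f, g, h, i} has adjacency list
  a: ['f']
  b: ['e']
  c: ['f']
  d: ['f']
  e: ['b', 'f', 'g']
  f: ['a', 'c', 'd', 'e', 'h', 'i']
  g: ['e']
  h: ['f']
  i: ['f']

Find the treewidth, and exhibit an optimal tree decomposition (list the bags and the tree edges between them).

Every bag has size at most 2, so the width is 2 − 1 = 1 and tw(G) ≤ 1. Any graph with an edge has treewidth ≥ 1, and G has the edge f–h. The upper and lower bounds meet at 1, so that is the treewidth.

Treewidth 1.
One optimal decomposition is:
Bags: B1 = {f, h}  B2 = {f, i}  B3 = {e, f}  B4 = {c, f}  B5 = {e, g}  B6 = {b, e}  B7 = {a, f}  B8 = {d, f}
Tree: B1–B2, B1–B3, B2–B4, B3–B5, B3–B6, B2–B7, B4–B8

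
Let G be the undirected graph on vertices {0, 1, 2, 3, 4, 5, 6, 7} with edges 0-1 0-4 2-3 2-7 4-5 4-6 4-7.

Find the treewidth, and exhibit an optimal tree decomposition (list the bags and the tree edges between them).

Treewidth 1.
Bags: B1 = {4, 7}  B2 = {2, 7}  B3 = {0, 4}  B4 = {2, 3}  B5 = {0, 1}  B6 = {4, 5}  B7 = {4, 6}
Tree: B1–B2, B1–B3, B2–B4, B3–B5, B1–B6, B6–B7

Every bag has size at most 2, so the width is 2 − 1 = 1 and tw(G) ≤ 1. G has an edge, so its treewidth is at least 1. Hence tw(G) = 1 exactly.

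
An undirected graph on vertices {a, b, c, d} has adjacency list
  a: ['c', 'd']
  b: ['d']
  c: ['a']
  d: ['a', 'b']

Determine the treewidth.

1

A width-1 tree decomposition is:
Bags: B1 = {a, d}  B2 = {b, d}  B3 = {a, c}
Tree: B1–B2, B1–B3
Each bag holds 2 vertices, so the decomposition has width 1, which upper-bounds the treewidth. G has an edge, so its treewidth is at least 1. Therefore the treewidth is 1.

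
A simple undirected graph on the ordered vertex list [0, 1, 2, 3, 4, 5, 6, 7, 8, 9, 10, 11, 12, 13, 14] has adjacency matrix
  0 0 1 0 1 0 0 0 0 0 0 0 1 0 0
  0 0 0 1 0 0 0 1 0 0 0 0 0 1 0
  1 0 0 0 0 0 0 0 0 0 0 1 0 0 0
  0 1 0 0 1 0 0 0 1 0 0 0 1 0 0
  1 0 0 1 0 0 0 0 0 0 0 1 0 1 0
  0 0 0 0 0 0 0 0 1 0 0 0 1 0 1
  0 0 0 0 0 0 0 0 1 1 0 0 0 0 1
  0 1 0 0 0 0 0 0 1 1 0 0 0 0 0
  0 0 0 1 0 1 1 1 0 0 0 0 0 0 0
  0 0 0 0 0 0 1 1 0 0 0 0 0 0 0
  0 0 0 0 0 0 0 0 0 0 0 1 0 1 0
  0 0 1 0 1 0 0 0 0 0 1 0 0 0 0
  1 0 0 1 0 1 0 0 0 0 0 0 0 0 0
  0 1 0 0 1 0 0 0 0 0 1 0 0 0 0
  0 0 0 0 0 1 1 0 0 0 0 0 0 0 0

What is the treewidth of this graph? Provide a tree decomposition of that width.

Treewidth 3.
Bags: B1 = {0, 2, 10, 11}  B2 = {0, 4, 10, 11}  B3 = {0, 4, 10, 13}  B4 = {0, 4, 12, 13}  B5 = {3, 4, 12, 13}  B6 = {1, 3, 12, 13}  B7 = {1, 3, 5, 12}  B8 = {1, 3, 5, 8}  B9 = {1, 5, 7, 8}  B10 = {5, 7, 8, 14}  B11 = {6, 7, 8, 14}  B12 = {6, 7, 9, 14}
Tree: B1–B2, B2–B3, B3–B4, B4–B5, B5–B6, B6–B7, B7–B8, B8–B9, B9–B10, B10–B11, B11–B12

Each bag holds 4 vertices, so the decomposition has width 3, which upper-bounds the treewidth. For the lower bound: the 4 vertex sets {2,10,11}, {0}, {4}, {1,3,12,13} are disjoint, each induces a connected subgraph, and every pair is joined by at least one edge of G. Contracting each set to a single vertex therefore yields K_{4} as a minor, and since treewidth is minor-monotone, tw(G) ≥ tw(K_{4}) = 3. Hence tw(G) = 3 exactly.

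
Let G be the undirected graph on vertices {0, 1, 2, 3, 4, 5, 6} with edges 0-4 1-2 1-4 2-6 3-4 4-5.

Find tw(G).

1

A width-1 tree decomposition is:
Bags: B1 = {1, 2}  B2 = {1, 4}  B3 = {0, 4}  B4 = {2, 6}  B5 = {3, 4}  B6 = {4, 5}
Tree: B1–B2, B2–B3, B1–B4, B3–B5, B2–B6
Each bag holds 2 vertices, so the decomposition has width 1, which upper-bounds the treewidth. Any graph with an edge has treewidth ≥ 1, and G has the edge 1–2. Hence tw(G) = 1 exactly.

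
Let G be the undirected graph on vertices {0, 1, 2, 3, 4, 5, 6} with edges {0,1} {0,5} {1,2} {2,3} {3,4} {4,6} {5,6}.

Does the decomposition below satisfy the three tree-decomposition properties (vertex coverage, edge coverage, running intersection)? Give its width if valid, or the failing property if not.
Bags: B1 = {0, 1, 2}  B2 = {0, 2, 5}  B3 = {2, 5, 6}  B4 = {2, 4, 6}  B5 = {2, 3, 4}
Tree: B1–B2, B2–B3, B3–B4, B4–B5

Vertex coverage: the bags together contain {0, 1, 2, 3, 4, 5, 6}, the full vertex set. Edge coverage: each edge of G has both endpoints in at least one bag. Running intersection: for every vertex, the bags containing it form a connected subtree. All three properties hold, so this is a valid tree decomposition of width max|bag| − 1 = 2, and hence tw(G) ≤ 2.

Yes; width 2.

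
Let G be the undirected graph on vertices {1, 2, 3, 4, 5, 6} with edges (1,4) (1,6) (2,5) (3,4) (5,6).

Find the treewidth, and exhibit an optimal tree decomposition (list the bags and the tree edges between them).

Each bag holds 2 vertices, so the decomposition has width 1, which upper-bounds the treewidth. G has an edge, so its treewidth is at least 1. Hence tw(G) = 1 exactly.

Treewidth 1.
One such decomposition:
Bags: B1 = {2, 5}  B2 = {5, 6}  B3 = {1, 6}  B4 = {1, 4}  B5 = {3, 4}
Tree: B1–B2, B2–B3, B3–B4, B4–B5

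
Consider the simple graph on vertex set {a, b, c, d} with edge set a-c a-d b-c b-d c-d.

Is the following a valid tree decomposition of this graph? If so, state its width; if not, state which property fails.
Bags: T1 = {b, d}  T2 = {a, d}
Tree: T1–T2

A tree decomposition must satisfy three properties: every vertex lies in some bag; for every edge, both endpoints lie together in some bag; and for every vertex, the bags containing it form a connected subtree. Here vertex c appears in no bag, so the decomposition is invalid.

No — vertex c appears in no bag.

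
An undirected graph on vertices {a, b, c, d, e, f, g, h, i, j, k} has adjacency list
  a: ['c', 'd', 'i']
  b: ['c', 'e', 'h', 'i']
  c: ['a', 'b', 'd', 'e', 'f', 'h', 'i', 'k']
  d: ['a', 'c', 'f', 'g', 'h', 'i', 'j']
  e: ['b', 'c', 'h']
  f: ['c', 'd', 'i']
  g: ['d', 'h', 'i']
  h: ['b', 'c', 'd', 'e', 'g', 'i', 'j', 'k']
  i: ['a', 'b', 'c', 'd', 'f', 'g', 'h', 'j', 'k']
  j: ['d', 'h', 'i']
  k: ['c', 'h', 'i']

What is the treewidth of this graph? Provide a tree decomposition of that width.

The largest bag has 4 vertices, giving width 3; this decomposition certifies tw(G) ≤ 3. For the lower bound, the 4 vertices {b, c, e, h} are pairwise adjacent, and any tree decomposition puts a clique entirely inside one bag — forcing width ≥ 3. The upper and lower bounds meet at 3, so that is the treewidth.

Treewidth 3.
Bags: B1 = {d, h, i, j}  B2 = {d, g, h, i}  B3 = {c, d, h, i}  B4 = {c, d, f, i}  B5 = {a, c, d, i}  B6 = {c, h, i, k}  B7 = {b, c, h, i}  B8 = {b, c, e, h}
Tree: B1–B2, B2–B3, B3–B4, B4–B5, B3–B6, B6–B7, B7–B8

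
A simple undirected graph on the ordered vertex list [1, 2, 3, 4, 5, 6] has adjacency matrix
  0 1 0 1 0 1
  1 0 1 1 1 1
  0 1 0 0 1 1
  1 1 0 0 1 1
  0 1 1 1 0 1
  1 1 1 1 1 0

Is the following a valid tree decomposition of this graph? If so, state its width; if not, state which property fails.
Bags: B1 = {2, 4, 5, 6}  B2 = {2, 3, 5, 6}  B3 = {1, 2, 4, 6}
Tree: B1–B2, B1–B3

Vertex coverage: the bags together contain {1, 2, 3, 4, 5, 6}, the full vertex set. Edge coverage: each edge of G has both endpoints in at least one bag. Running intersection: for every vertex, the bags containing it form a connected subtree. All three properties hold, so this is a valid tree decomposition of width max|bag| − 1 = 3, and hence tw(G) ≤ 3.

Yes; width 3.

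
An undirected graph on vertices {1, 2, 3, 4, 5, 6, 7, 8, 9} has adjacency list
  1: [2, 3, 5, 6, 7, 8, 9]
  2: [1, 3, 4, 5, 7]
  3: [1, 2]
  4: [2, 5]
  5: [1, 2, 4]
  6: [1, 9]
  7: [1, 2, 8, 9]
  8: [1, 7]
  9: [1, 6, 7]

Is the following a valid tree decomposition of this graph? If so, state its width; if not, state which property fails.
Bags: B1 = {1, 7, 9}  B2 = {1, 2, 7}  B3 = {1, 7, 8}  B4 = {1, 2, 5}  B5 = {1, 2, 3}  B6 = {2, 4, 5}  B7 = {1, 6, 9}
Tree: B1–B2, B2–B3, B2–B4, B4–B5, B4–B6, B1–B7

Vertex coverage: the bags together contain {1, 2, 3, 4, 5, 6, 7, 8, 9}, the full vertex set. Edge coverage: each edge of G has both endpoints in at least one bag. Running intersection: for every vertex, the bags containing it form a connected subtree. All three properties hold, so this is a valid tree decomposition of width max|bag| − 1 = 2, and hence tw(G) ≤ 2.

Yes; width 2.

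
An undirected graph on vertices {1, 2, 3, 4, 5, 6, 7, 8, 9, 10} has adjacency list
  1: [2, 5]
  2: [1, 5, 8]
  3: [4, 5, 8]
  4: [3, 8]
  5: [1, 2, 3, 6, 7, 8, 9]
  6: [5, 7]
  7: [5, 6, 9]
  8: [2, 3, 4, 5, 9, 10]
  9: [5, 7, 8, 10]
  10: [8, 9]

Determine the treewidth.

2

A width-2 tree decomposition is:
Bags: B1 = {5, 8, 9}  B2 = {8, 9, 10}  B3 = {3, 5, 8}  B4 = {5, 7, 9}  B5 = {5, 6, 7}  B6 = {3, 4, 8}  B7 = {2, 5, 8}  B8 = {1, 2, 5}
Tree: B1–B2, B1–B3, B1–B4, B4–B5, B3–B6, B1–B7, B7–B8
Every bag has size at most 3, so the width is 3 − 1 = 2 and tw(G) ≤ 2. For the lower bound, the 3 vertices {8, 9, 10} are pairwise adjacent, and any tree decomposition puts a clique entirely inside one bag — forcing width ≥ 2. Therefore the treewidth is 2.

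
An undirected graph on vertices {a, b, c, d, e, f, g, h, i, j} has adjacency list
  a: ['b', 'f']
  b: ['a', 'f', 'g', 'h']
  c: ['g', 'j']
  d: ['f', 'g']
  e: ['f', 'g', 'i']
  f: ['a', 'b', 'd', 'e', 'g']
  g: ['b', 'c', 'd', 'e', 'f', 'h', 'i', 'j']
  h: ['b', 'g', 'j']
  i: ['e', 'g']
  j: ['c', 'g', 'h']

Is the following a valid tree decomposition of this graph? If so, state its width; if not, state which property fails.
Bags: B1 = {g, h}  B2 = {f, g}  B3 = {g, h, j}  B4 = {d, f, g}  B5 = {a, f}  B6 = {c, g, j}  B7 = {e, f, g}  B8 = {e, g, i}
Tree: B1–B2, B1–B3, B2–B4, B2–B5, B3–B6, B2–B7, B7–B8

A tree decomposition must satisfy three properties: every vertex lies in some bag; for every edge, both endpoints lie together in some bag; and for every vertex, the bags containing it form a connected subtree. Here vertex b appears in no bag, so the decomposition is invalid.

No — vertex b appears in no bag.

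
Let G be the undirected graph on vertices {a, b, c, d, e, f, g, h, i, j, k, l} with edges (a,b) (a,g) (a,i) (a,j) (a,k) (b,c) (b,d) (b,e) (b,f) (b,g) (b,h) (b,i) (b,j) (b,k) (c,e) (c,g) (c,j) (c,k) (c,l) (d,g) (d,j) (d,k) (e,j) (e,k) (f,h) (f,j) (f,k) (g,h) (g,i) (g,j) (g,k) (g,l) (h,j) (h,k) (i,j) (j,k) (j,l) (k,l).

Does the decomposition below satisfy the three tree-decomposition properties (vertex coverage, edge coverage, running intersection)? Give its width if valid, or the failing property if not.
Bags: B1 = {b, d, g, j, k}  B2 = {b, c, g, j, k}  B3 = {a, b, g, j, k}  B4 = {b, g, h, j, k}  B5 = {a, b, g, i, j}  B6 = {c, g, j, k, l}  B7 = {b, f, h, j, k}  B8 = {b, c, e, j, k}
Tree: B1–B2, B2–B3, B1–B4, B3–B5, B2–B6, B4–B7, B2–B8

Yes; width 4.

Checking the three conditions: (i) the bags cover all of {a, b, c, d, e, f, g, h, i, j, k, l}; (ii) for each edge, some bag contains both endpoints; (iii) the bags containing any fixed vertex form a subtree. All hold, so the decomposition is valid with width 5 − 1 = 4.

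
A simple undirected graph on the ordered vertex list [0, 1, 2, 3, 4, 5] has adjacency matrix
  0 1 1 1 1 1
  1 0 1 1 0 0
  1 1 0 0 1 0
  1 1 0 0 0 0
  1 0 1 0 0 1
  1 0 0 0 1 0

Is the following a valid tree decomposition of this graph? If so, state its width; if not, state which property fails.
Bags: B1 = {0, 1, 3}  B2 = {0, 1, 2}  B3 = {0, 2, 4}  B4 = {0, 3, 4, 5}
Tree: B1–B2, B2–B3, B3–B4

No — bags containing vertex 3 are not connected in the tree.

A tree decomposition must satisfy three properties: every vertex lies in some bag; for every edge, both endpoints lie together in some bag; and for every vertex, the bags containing it form a connected subtree. Here bags containing vertex 3 are not connected in the tree, so the decomposition is invalid.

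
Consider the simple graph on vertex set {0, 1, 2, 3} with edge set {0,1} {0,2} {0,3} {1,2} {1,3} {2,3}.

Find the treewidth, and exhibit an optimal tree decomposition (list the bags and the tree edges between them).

Treewidth 3.
One optimal decomposition is:
Bags: B1 = {0, 1, 2, 3}
Tree: (single bag)

A single bag containing all 4 vertices is trivially a valid decomposition of width 3. For the lower bound, the 4 vertices {0, 1, 2, 3} are pairwise adjacent, and any tree decomposition puts a clique entirely inside one bag — forcing width ≥ 3. Hence tw(G) = 3 exactly.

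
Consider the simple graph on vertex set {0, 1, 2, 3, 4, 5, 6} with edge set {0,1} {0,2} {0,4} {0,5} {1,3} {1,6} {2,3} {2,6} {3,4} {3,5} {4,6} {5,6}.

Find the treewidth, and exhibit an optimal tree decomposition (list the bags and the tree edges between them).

Treewidth 3.
Bags: B1 = {0, 3, 5, 6}  B2 = {0, 3, 4, 6}  B3 = {0, 1, 3, 6}  B4 = {0, 2, 3, 6}
Tree: B1–B2, B2–B3, B3–B4

Each bag holds 4 vertices, so the decomposition has width 3, which upper-bounds the treewidth. For the lower bound: the 4 vertex sets {3,5}, {4,6}, {0}, {1} are disjoint, each induces a connected subgraph, and every pair is joined by at least one edge of G. Contracting each set to a single vertex therefore yields K_{4} as a minor, and since treewidth is minor-monotone, tw(G) ≥ tw(K_{4}) = 3. Hence tw(G) = 3 exactly.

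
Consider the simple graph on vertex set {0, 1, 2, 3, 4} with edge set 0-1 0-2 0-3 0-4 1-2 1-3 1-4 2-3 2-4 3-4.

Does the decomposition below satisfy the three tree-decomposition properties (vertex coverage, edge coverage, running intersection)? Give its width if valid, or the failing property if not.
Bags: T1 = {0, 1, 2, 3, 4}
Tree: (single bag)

Vertex coverage: the bags together contain {0, 1, 2, 3, 4}, the full vertex set. Edge coverage: each edge of G has both endpoints in at least one bag. Running intersection: for every vertex, the bags containing it form a connected subtree. All three properties hold, so this is a valid tree decomposition of width max|bag| − 1 = 4, and hence tw(G) ≤ 4.

Yes; width 4.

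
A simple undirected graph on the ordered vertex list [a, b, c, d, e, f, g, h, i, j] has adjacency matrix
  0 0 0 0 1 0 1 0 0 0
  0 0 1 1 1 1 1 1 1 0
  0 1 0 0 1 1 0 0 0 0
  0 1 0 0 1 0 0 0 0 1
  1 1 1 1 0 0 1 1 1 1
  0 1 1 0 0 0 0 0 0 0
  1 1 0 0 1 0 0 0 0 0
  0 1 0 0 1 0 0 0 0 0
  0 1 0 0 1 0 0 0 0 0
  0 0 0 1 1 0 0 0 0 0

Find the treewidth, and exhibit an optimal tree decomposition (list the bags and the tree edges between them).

Every bag has size at most 3, so the width is 3 − 1 = 2 and tw(G) ≤ 2. For the lower bound, the 3 vertices {d, e, j} are pairwise adjacent, and any tree decomposition puts a clique entirely inside one bag — forcing width ≥ 2. Combining the bounds, tw(G) = 2.

Treewidth 2.
Bags: B1 = {b, d, e}  B2 = {b, e, g}  B3 = {a, e, g}  B4 = {b, c, e}  B5 = {d, e, j}  B6 = {b, e, i}  B7 = {b, c, f}  B8 = {b, e, h}
Tree: B1–B2, B2–B3, B1–B4, B1–B5, B2–B6, B4–B7, B6–B8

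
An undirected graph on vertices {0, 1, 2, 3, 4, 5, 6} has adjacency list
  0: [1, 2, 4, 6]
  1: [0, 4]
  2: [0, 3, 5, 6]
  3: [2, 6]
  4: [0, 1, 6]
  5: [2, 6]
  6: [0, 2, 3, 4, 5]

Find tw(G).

2

A width-2 tree decomposition is:
Bags: B1 = {2, 5, 6}  B2 = {2, 3, 6}  B3 = {0, 2, 6}  B4 = {0, 4, 6}  B5 = {0, 1, 4}
Tree: B1–B2, B1–B3, B3–B4, B4–B5
The largest bag has 3 vertices, giving width 2; this decomposition certifies tw(G) ≤ 2. On the other hand G contains the 3-clique {0, 1, 4}. A clique must lie in a single bag of any decomposition, so no decomposition can have width below 2. The upper and lower bounds meet at 2, so that is the treewidth.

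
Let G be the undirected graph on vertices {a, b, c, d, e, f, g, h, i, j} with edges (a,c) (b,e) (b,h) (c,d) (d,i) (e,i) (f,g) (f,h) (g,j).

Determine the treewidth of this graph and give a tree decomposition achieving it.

Each bag holds 2 vertices, so the decomposition has width 1, which upper-bounds the treewidth. G has an edge, so its treewidth is at least 1. The upper and lower bounds meet at 1, so that is the treewidth.

Treewidth 1.
One optimal decomposition is:
Bags: B1 = {a, c}  B2 = {c, d}  B3 = {d, i}  B4 = {e, i}  B5 = {b, e}  B6 = {b, h}  B7 = {f, h}  B8 = {f, g}  B9 = {g, j}
Tree: B1–B2, B2–B3, B3–B4, B4–B5, B5–B6, B6–B7, B7–B8, B8–B9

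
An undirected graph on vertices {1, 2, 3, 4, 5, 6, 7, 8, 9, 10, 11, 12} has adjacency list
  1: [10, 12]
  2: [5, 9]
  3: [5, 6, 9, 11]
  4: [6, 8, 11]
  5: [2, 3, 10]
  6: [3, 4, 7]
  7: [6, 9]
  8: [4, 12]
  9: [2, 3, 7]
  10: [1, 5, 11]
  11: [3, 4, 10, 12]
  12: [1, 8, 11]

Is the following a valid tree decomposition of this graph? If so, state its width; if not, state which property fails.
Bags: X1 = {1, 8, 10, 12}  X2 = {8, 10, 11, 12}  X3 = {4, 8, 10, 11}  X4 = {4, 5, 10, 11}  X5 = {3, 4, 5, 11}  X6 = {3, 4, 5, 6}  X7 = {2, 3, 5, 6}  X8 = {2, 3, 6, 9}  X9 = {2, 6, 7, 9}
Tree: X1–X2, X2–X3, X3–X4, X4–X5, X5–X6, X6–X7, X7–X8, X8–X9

Vertex coverage: the bags together contain {1, 2, 3, 4, 5, 6, 7, 8, 9, 10, 11, 12}, the full vertex set. Edge coverage: each edge of G has both endpoints in at least one bag. Running intersection: for every vertex, the bags containing it form a connected subtree. All three properties hold, so this is a valid tree decomposition of width max|bag| − 1 = 3, and hence tw(G) ≤ 3.

Yes; width 3.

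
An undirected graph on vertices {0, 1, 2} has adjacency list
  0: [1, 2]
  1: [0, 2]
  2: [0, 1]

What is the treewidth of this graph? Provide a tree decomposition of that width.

A single bag containing all 3 vertices is trivially a valid decomposition of width 2. For the lower bound, the 3 vertices {0, 1, 2} are pairwise adjacent, and any tree decomposition puts a clique entirely inside one bag — forcing width ≥ 2. Hence tw(G) = 2 exactly.

Treewidth 2.
One such decomposition:
Bags: B1 = {0, 1, 2}
Tree: (single bag)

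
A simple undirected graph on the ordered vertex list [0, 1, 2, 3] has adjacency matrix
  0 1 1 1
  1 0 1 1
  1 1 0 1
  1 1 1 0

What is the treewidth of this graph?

A width-3 tree decomposition is:
Bags: B1 = {0, 1, 2, 3}
Tree: (single bag)
With just one bag of size 4, the width is 4 − 1 = 3, so tw(G) ≤ 3. For the lower bound, the 4 vertices {0, 1, 2, 3} are pairwise adjacent, and any tree decomposition puts a clique entirely inside one bag — forcing width ≥ 3. Therefore the treewidth is 3.

3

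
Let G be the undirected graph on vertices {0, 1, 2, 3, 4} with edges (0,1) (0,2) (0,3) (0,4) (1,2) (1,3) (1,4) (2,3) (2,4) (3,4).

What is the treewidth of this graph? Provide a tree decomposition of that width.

Treewidth 4.
One such decomposition:
Bags: B1 = {0, 1, 2, 3, 4}
Tree: (single bag)

With just one bag of size 5, the width is 5 − 1 = 4, so tw(G) ≤ 4. For the lower bound, the 5 vertices {0, 1, 2, 3, 4} are pairwise adjacent, and any tree decomposition puts a clique entirely inside one bag — forcing width ≥ 4. The upper and lower bounds meet at 4, so that is the treewidth.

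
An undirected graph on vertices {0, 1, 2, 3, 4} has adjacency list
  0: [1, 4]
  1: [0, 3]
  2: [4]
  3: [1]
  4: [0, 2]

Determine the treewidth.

1

A width-1 tree decomposition is:
Bags: B1 = {1, 3}  B2 = {0, 1}  B3 = {0, 4}  B4 = {2, 4}
Tree: B1–B2, B2–B3, B3–B4
Each bag holds 2 vertices, so the decomposition has width 1, which upper-bounds the treewidth. Since G has at least one edge (e.g. 3–1), it is not an edgeless graph, so tw(G) ≥ 1. Combining the bounds, tw(G) = 1.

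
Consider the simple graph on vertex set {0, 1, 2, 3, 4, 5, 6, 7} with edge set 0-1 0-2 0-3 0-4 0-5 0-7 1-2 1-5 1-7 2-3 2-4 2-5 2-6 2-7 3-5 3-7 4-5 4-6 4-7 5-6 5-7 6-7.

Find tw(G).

A width-4 tree decomposition is:
Bags: B1 = {0, 2, 4, 5, 7}  B2 = {0, 1, 2, 5, 7}  B3 = {2, 4, 5, 6, 7}  B4 = {0, 2, 3, 5, 7}
Tree: B1–B2, B1–B3, B1–B4
The largest bag has 5 vertices, giving width 4; this decomposition certifies tw(G) ≤ 4. On the other hand G contains the 5-clique {0, 1, 2, 5, 7}. A clique must lie in a single bag of any decomposition, so no decomposition can have width below 4. Combining the bounds, tw(G) = 4.

4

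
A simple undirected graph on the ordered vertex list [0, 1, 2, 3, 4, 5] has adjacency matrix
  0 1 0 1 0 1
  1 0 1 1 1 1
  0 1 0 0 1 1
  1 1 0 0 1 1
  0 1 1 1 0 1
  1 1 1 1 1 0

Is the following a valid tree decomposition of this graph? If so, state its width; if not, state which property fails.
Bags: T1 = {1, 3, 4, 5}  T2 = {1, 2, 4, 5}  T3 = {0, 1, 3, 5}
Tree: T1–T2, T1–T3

Yes; width 3.

Vertex coverage: the bags together contain {0, 1, 2, 3, 4, 5}, the full vertex set. Edge coverage: each edge of G has both endpoints in at least one bag. Running intersection: for every vertex, the bags containing it form a connected subtree. All three properties hold, so this is a valid tree decomposition of width max|bag| − 1 = 3, and hence tw(G) ≤ 3.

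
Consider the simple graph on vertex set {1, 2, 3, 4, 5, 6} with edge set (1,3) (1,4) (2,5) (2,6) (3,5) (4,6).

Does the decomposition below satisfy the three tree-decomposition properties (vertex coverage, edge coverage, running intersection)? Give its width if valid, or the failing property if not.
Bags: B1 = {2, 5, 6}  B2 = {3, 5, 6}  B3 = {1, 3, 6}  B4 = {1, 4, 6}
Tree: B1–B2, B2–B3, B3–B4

Vertex coverage: the bags together contain {1, 2, 3, 4, 5, 6}, the full vertex set. Edge coverage: each edge of G has both endpoints in at least one bag. Running intersection: for every vertex, the bags containing it form a connected subtree. All three properties hold, so this is a valid tree decomposition of width max|bag| − 1 = 2, and hence tw(G) ≤ 2.

Yes; width 2.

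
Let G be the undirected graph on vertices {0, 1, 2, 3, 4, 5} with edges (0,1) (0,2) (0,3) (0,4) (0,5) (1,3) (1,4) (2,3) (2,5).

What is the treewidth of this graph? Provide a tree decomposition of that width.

Every bag has size at most 3, so the width is 3 − 1 = 2 and tw(G) ≤ 2. Conversely, {0, 1, 3} is a clique of size 3, and the vertices of any clique must share a bag in every tree decomposition; so some bag has ≥ 3 vertices and tw(G) ≥ 2. The upper and lower bounds meet at 2, so that is the treewidth.

Treewidth 2.
One such decomposition:
Bags: B1 = {0, 1, 3}  B2 = {0, 2, 3}  B3 = {0, 1, 4}  B4 = {0, 2, 5}
Tree: B1–B2, B1–B3, B2–B4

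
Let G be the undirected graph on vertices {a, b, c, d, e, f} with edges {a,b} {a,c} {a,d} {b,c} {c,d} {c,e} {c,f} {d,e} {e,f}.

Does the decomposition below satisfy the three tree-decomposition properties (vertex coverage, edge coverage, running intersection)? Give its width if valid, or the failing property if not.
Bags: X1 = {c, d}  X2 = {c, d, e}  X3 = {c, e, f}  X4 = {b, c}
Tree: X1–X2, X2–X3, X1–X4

No — vertex a appears in no bag.

A tree decomposition must satisfy three properties: every vertex lies in some bag; for every edge, both endpoints lie together in some bag; and for every vertex, the bags containing it form a connected subtree. Here vertex a appears in no bag, so the decomposition is invalid.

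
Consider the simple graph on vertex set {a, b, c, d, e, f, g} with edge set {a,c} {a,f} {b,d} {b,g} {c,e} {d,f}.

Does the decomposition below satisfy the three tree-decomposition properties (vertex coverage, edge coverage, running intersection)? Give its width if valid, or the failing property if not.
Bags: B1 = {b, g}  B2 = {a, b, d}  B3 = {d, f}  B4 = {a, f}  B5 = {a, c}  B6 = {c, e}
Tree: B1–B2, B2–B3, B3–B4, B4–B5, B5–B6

A tree decomposition must satisfy three properties: every vertex lies in some bag; for every edge, both endpoints lie together in some bag; and for every vertex, the bags containing it form a connected subtree. Here bags containing vertex a are not connected in the tree, so the decomposition is invalid.

No — bags containing vertex a are not connected in the tree.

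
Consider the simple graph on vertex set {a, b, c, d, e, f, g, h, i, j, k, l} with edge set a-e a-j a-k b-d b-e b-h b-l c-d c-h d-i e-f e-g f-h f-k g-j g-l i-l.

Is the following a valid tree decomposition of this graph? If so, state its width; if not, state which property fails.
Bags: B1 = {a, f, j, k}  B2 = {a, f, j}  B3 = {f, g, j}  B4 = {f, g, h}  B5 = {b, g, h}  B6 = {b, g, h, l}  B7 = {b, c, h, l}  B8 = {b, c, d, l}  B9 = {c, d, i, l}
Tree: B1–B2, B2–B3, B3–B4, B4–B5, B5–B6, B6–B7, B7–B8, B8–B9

A tree decomposition must satisfy three properties: every vertex lies in some bag; for every edge, both endpoints lie together in some bag; and for every vertex, the bags containing it form a connected subtree. Here vertex e appears in no bag, so the decomposition is invalid.

No — vertex e appears in no bag.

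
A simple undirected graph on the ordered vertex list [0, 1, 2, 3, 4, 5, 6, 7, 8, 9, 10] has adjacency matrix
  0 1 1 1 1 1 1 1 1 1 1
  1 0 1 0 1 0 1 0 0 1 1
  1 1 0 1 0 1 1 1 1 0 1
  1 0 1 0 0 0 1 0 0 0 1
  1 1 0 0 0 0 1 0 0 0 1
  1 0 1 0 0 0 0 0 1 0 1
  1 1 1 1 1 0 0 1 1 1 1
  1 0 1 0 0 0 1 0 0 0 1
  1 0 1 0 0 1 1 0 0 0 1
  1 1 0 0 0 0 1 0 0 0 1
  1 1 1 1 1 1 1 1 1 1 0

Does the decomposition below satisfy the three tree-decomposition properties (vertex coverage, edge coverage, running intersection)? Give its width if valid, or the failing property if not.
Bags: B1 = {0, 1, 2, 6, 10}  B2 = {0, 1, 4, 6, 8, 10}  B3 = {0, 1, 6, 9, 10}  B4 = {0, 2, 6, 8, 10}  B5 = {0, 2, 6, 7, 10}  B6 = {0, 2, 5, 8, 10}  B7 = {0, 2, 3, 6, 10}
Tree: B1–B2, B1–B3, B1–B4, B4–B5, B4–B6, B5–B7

No — bags containing vertex 8 are not connected in the tree.

A tree decomposition must satisfy three properties: every vertex lies in some bag; for every edge, both endpoints lie together in some bag; and for every vertex, the bags containing it form a connected subtree. Here bags containing vertex 8 are not connected in the tree, so the decomposition is invalid.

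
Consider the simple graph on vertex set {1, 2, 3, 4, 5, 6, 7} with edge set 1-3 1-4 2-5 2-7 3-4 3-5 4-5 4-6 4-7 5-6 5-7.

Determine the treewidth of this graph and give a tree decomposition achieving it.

Each bag holds 3 vertices, so the decomposition has width 2, which upper-bounds the treewidth. On the other hand G contains the 3-clique {2, 5, 7}. A clique must lie in a single bag of any decomposition, so no decomposition can have width below 2. Therefore the treewidth is 2.

Treewidth 2.
One such decomposition:
Bags: B1 = {3, 4, 5}  B2 = {4, 5, 6}  B3 = {1, 3, 4}  B4 = {4, 5, 7}  B5 = {2, 5, 7}
Tree: B1–B2, B1–B3, B2–B4, B4–B5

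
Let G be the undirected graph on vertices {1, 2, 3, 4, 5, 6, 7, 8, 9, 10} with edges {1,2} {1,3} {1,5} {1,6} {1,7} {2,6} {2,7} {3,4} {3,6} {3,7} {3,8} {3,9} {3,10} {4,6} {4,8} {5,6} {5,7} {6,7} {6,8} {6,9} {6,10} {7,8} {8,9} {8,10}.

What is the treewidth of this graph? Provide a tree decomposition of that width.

Each bag holds 4 vertices, so the decomposition has width 3, which upper-bounds the treewidth. Conversely, {1, 2, 6, 7} is a clique of size 4, and the vertices of any clique must share a bag in every tree decomposition; so some bag has ≥ 4 vertices and tw(G) ≥ 3. Combining the bounds, tw(G) = 3.

Treewidth 3.
Bags: B1 = {1, 5, 6, 7}  B2 = {1, 2, 6, 7}  B3 = {1, 3, 6, 7}  B4 = {3, 6, 7, 8}  B5 = {3, 4, 6, 8}  B6 = {3, 6, 8, 9}  B7 = {3, 6, 8, 10}
Tree: B1–B2, B1–B3, B3–B4, B4–B5, B5–B6, B6–B7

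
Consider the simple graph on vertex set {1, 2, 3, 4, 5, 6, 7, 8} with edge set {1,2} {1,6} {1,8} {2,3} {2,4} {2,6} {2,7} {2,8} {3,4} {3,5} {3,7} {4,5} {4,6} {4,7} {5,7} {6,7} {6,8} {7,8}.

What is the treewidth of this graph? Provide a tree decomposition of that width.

Treewidth 3.
One optimal decomposition is:
Bags: B1 = {2, 6, 7, 8}  B2 = {2, 4, 6, 7}  B3 = {2, 3, 4, 7}  B4 = {1, 2, 6, 8}  B5 = {3, 4, 5, 7}
Tree: B1–B2, B2–B3, B1–B4, B3–B5

The largest bag has 4 vertices, giving width 3; this decomposition certifies tw(G) ≤ 3. Conversely, {2, 3, 4, 7} is a clique of size 4, and the vertices of any clique must share a bag in every tree decomposition; so some bag has ≥ 4 vertices and tw(G) ≥ 3. Combining the bounds, tw(G) = 3.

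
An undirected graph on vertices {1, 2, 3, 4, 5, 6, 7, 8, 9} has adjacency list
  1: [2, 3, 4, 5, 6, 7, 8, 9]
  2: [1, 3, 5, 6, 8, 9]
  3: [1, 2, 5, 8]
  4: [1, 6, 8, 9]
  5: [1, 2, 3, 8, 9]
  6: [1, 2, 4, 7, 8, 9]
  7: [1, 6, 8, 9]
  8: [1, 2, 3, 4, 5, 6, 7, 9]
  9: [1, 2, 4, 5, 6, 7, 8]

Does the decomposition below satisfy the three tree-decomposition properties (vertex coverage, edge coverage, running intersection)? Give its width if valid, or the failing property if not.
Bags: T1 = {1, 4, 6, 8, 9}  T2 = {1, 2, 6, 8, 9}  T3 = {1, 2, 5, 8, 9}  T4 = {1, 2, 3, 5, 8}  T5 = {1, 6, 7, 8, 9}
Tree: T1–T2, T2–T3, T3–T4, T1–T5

Vertex coverage: the bags together contain {1, 2, 3, 4, 5, 6, 7, 8, 9}, the full vertex set. Edge coverage: each edge of G has both endpoints in at least one bag. Running intersection: for every vertex, the bags containing it form a connected subtree. All three properties hold, so this is a valid tree decomposition of width max|bag| − 1 = 4, and hence tw(G) ≤ 4.

Yes; width 4.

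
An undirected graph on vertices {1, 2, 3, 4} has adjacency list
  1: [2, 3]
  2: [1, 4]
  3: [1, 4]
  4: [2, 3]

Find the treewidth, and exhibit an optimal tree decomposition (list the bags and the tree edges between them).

Treewidth 2.
Bags: B1 = {1, 2, 3}  B2 = {2, 3, 4}
Tree: B1–B2

The largest bag has 3 vertices, giving width 2; this decomposition certifies tw(G) ≤ 2. The edges 3–1–2–4–3 form a cycle, so G is not a tree and its treewidth is at least 2. Hence tw(G) = 2 exactly.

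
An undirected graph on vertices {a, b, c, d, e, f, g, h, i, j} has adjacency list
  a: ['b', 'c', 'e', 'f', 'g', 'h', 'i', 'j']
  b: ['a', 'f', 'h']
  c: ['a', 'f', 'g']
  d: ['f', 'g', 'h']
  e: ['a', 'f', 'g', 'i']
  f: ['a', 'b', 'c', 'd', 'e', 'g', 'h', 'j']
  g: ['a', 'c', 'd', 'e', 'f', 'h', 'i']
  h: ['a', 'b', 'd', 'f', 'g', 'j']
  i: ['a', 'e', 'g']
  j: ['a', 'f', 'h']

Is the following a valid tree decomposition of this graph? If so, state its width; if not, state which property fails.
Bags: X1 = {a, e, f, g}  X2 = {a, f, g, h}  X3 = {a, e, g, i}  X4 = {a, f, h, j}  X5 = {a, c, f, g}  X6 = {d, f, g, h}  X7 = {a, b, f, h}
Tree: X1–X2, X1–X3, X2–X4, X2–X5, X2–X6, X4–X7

Yes; width 3.

Every vertex of G appears in some bag (union = {a, b, c, d, e, f, g, h, i, j}); every edge is covered by a bag; and for each vertex v the set of bags containing v is connected in the bag tree. The decomposition is therefore valid. The largest bag has 4 vertices, so the width is 3.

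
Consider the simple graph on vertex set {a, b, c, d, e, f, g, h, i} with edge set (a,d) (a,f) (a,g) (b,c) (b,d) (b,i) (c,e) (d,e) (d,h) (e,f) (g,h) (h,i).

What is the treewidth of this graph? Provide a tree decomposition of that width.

Treewidth 3.
One optimal decomposition is:
Bags: B1 = {b, c, h, i}  B2 = {b, c, d, h}  B3 = {c, d, e, h}  B4 = {d, e, g, h}  B5 = {a, d, e, g}  B6 = {a, e, f, g}
Tree: B1–B2, B2–B3, B3–B4, B4–B5, B5–B6

The largest bag has 4 vertices, giving width 3; this decomposition certifies tw(G) ≤ 3. For the lower bound: the 4 vertex sets {b,c,i}, {h}, {d}, {a,e,f,g} are disjoint, each induces a connected subgraph, and every pair is joined by at least one edge of G. Contracting each set to a single vertex therefore yields K_{4} as a minor, and since treewidth is minor-monotone, tw(G) ≥ tw(K_{4}) = 3. Hence tw(G) = 3 exactly.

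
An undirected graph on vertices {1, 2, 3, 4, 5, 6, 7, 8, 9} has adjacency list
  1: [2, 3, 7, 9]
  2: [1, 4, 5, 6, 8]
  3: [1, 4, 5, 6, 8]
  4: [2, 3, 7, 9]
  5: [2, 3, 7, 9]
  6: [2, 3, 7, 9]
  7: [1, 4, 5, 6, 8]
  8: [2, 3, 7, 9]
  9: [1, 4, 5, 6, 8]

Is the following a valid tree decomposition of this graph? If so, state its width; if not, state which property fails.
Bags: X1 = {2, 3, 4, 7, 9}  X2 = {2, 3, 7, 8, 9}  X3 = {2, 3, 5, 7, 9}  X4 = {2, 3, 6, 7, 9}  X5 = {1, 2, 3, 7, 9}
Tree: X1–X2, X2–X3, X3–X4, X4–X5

Yes; width 4.

Every vertex of G appears in some bag (union = {1, 2, 3, 4, 5, 6, 7, 8, 9}); every edge is covered by a bag; and for each vertex v the set of bags containing v is connected in the bag tree. The decomposition is therefore valid. The largest bag has 5 vertices, so the width is 4.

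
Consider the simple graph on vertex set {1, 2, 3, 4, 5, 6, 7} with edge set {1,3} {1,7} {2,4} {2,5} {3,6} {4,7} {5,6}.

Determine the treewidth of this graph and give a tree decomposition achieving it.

Treewidth 2.
One such decomposition:
Bags: B1 = {1, 3, 6}  B2 = {1, 6, 7}  B3 = {4, 6, 7}  B4 = {2, 4, 6}  B5 = {2, 5, 6}
Tree: B1–B2, B2–B3, B3–B4, B4–B5

The largest bag has 3 vertices, giving width 2; this decomposition certifies tw(G) ≤ 2. The edges 6–3–1–7–4–2–5–6 form a cycle, so G is not a tree and its treewidth is at least 2. Combining the bounds, tw(G) = 2.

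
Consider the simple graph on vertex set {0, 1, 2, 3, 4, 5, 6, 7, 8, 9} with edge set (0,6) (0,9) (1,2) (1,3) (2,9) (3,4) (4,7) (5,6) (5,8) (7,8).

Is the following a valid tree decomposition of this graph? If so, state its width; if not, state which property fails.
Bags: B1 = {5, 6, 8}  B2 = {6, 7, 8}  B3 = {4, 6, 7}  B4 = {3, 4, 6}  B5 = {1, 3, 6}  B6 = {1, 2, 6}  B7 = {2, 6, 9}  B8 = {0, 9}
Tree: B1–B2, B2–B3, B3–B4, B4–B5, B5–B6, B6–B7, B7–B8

No — edge (6,0) lies in no bag.

A tree decomposition must satisfy three properties: every vertex lies in some bag; for every edge, both endpoints lie together in some bag; and for every vertex, the bags containing it form a connected subtree. Here edge (6,0) lies in no bag, so the decomposition is invalid.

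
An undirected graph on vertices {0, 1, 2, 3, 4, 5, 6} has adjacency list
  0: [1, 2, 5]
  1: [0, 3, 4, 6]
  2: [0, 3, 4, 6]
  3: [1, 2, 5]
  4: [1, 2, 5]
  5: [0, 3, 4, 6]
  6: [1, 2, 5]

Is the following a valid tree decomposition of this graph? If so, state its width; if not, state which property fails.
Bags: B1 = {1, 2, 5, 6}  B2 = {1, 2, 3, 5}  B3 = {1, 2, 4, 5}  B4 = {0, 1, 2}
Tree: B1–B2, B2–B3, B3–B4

A tree decomposition must satisfy three properties: every vertex lies in some bag; for every edge, both endpoints lie together in some bag; and for every vertex, the bags containing it form a connected subtree. Here edge (5,0) lies in no bag, so the decomposition is invalid.

No — edge (5,0) lies in no bag.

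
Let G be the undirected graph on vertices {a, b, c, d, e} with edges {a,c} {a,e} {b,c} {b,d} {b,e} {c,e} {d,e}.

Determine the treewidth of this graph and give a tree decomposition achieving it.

The largest bag has 3 vertices, giving width 2; this decomposition certifies tw(G) ≤ 2. For the lower bound, the 3 vertices {b, d, e} are pairwise adjacent, and any tree decomposition puts a clique entirely inside one bag — forcing width ≥ 2. Combining the bounds, tw(G) = 2.

Treewidth 2.
One such decomposition:
Bags: B1 = {a, c, e}  B2 = {b, c, e}  B3 = {b, d, e}
Tree: B1–B2, B2–B3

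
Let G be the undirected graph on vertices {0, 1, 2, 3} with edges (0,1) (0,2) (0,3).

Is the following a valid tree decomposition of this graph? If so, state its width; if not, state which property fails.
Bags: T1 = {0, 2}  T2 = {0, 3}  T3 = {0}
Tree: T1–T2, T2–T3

A tree decomposition must satisfy three properties: every vertex lies in some bag; for every edge, both endpoints lie together in some bag; and for every vertex, the bags containing it form a connected subtree. Here vertex 1 appears in no bag, so the decomposition is invalid.

No — vertex 1 appears in no bag.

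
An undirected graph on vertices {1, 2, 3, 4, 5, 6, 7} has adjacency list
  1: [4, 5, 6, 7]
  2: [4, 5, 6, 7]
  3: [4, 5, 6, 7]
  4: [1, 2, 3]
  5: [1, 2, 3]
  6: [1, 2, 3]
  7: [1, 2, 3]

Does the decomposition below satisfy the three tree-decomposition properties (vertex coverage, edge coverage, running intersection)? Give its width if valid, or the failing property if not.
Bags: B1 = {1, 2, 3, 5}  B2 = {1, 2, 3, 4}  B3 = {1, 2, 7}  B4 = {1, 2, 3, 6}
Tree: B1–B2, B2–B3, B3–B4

A tree decomposition must satisfy three properties: every vertex lies in some bag; for every edge, both endpoints lie together in some bag; and for every vertex, the bags containing it form a connected subtree. Here edge (3,7) lies in no bag, so the decomposition is invalid.

No — edge (3,7) lies in no bag.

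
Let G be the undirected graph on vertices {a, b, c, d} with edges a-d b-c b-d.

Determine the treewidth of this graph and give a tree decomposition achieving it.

Each bag holds 2 vertices, so the decomposition has width 1, which upper-bounds the treewidth. G has an edge, so its treewidth is at least 1. Combining the bounds, tw(G) = 1.

Treewidth 1.
One optimal decomposition is:
Bags: B1 = {a, d}  B2 = {b, d}  B3 = {b, c}
Tree: B1–B2, B2–B3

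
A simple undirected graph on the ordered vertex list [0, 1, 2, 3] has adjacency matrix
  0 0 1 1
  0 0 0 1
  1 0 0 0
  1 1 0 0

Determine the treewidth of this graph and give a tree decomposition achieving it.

Treewidth 1.
Bags: B1 = {1, 3}  B2 = {0, 3}  B3 = {0, 2}
Tree: B1–B2, B2–B3

Each bag holds 2 vertices, so the decomposition has width 1, which upper-bounds the treewidth. Any graph with an edge has treewidth ≥ 1, and G has the edge 1–3. Combining the bounds, tw(G) = 1.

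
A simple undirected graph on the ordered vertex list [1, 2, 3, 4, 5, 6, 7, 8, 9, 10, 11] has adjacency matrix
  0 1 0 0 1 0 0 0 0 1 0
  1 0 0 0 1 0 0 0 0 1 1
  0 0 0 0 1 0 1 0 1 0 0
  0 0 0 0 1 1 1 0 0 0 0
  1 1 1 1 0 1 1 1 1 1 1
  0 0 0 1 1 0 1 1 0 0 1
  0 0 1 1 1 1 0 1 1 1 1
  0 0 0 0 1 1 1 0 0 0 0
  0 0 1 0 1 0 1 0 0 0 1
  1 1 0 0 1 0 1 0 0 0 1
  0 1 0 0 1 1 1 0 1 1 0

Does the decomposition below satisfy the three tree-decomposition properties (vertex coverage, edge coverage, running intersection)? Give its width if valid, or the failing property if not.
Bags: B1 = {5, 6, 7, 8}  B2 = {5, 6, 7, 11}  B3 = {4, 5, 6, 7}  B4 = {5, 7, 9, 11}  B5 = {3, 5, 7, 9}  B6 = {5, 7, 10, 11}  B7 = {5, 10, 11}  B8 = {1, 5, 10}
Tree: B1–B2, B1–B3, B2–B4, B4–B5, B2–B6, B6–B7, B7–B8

No — vertex 2 appears in no bag.

A tree decomposition must satisfy three properties: every vertex lies in some bag; for every edge, both endpoints lie together in some bag; and for every vertex, the bags containing it form a connected subtree. Here vertex 2 appears in no bag, so the decomposition is invalid.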